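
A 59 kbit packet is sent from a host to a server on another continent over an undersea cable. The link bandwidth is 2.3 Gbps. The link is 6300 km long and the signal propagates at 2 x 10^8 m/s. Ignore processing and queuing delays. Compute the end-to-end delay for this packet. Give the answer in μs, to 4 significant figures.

L = 59000 bits.
Transmission delay = L/R = 59000 / 2300000000 = 25.6522 μs.
Propagation delay = d/s = 6300000 m / 200000000 m/s = 31500 μs.
Total = 31530 μs.

31530 μs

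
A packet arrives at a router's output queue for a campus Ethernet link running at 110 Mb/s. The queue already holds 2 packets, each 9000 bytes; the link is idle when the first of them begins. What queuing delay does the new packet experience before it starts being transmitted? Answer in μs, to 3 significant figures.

1310 μs

Each queued packet: L/R = 72000/110000000 = 654.545 μs.
2 queued → 1309.09 μs.
Queuing delay = 1310 μs.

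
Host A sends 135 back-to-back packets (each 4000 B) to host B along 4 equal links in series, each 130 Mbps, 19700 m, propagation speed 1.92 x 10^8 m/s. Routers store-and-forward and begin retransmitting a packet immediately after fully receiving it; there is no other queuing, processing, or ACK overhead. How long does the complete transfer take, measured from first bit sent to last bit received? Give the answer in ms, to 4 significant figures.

34.38 ms

Per-hop transmission t_tx = L/R = 32000/130000000 = 0.246154 ms.
Per-hop propagation t_prop = 19700/192000000 = 0.102604 ms.
Pipeline fill: first packet needs 4·t_tx to clear all hops; remaining 134 packets each add one t_tx.
Total = (4+135-1)·t_tx + 4·t_prop = 138·0.246154 + 4·0.102604 = 34.38 ms.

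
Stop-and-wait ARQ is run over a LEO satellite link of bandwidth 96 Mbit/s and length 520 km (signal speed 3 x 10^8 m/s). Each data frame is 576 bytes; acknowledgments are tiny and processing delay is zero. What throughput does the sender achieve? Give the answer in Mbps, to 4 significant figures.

t_tx = L/R = 4608/96000000 = 4.8e-05 s.
t_prop = 520000/300000000 = 0.00173333 s; RTT = 0.00346667 s.
Cycle = t_tx + RTT = 0.00351467 s.
Throughput = L / cycle = 4608 / 0.00351467 = 1.311 Mbps.

1.311 Mbps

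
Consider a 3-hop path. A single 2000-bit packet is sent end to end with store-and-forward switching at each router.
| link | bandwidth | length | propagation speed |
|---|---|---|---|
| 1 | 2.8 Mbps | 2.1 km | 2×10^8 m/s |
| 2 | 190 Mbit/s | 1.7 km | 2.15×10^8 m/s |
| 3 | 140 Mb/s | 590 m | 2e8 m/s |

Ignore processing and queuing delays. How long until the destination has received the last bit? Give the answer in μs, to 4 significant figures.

Transmission delays (L/R per hop): 714.286, 10.5263, 14.2857 μs; sum = 739.098 μs.
Propagation delays (d/s per hop): 10.5, 7.90698, 2.95 μs; sum = 21.357 μs.
End-to-end = 760.5 μs.

760.5 μs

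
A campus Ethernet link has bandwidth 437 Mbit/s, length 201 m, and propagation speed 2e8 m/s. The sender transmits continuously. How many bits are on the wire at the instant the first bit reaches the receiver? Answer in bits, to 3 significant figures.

Propagation delay = 201 / 200000000 = 1.005e-06 s.
BDP = R × t_prop = 437000000 × 1.005e-06 = 439.185 bits.

439 bits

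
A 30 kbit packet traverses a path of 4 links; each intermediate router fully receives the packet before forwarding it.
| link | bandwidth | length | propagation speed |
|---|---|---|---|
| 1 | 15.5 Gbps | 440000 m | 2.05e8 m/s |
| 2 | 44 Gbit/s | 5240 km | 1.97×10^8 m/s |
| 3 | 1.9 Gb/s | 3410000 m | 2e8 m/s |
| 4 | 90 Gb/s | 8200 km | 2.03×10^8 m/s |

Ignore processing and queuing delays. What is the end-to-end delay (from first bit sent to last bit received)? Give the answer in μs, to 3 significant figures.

L = 30000 bits.
Transmission delays (L/R per hop): 1.93548, 0.681818, 15.7895, 0.333333 μs; sum = 18.7401 μs.
Propagation delays (d/s per hop): 2146.34, 26599, 17050, 40394.1 μs; sum = 86189.4 μs.
End-to-end = 86200 μs.

86200 μs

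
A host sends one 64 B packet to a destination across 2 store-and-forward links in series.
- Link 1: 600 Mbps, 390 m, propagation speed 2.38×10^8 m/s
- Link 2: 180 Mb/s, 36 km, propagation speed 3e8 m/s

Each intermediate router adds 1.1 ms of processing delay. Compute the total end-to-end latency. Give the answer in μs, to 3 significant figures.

L = 64 × 8 = 512 bits.
Transmission delays (L/R per hop): 0.853333, 2.84444 μs; sum = 3.69778 μs.
Propagation delays (d/s per hop): 1.63866, 120 μs; sum = 121.639 μs.
Processing at 1 router(s): 1 × 1.1 ms = 1100 μs.
End-to-end = 1230 μs.

1230 μs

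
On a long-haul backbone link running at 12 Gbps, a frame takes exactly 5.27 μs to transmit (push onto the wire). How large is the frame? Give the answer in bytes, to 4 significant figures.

7905 bytes

L = R × t_tx = 12000000000 b/s × 5.27e-06 s = 63240 bits.
In bytes: 63240 / 8 = 7905 bytes.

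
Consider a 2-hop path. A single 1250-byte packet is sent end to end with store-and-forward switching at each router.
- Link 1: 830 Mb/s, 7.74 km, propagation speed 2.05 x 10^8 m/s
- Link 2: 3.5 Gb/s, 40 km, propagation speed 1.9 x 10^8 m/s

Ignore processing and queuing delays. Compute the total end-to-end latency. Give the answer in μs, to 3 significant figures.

L = 1250 × 8 = 10000 bits.
Transmission delays (L/R per hop): 12.0482, 2.85714 μs; sum = 14.9053 μs.
Propagation delays (d/s per hop): 37.7561, 210.526 μs; sum = 248.282 μs.
End-to-end = 263 μs.

263 μs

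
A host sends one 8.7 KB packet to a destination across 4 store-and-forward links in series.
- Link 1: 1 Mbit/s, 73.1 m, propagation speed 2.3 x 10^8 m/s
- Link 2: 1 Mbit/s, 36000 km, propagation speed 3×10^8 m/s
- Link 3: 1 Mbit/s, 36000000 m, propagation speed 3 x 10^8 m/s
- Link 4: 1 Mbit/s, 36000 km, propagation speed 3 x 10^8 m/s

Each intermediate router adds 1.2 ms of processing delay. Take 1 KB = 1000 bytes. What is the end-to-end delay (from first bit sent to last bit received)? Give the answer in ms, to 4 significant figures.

642.0 ms

L = 69600 bits.
Transmission delay per hop = L/R = 69600/1000000 = 69.6 ms; 4 hops → 278.4 ms.
Propagation delays (d/s per hop): 0.000317826, 120, 120, 120 ms; sum = 360 ms.
Processing at 3 router(s): 3 × 1.2 ms = 3.6 ms.
End-to-end = 642.0 ms.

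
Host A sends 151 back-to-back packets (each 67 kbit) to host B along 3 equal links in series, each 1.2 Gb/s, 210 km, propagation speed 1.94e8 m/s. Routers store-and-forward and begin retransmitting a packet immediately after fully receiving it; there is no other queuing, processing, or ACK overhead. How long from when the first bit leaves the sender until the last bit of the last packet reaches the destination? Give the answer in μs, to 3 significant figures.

11800 μs

Per-hop transmission t_tx = L/R = 67000/1200000000 = 55.8333 μs.
Per-hop propagation t_prop = 210000/194000000 = 1082.47 μs.
Pipeline fill: first packet needs 3·t_tx to clear all hops; remaining 150 packets each add one t_tx.
Total = (3+151-1)·t_tx + 3·t_prop = 153·55.8333 + 3·1082.47 = 11800 μs.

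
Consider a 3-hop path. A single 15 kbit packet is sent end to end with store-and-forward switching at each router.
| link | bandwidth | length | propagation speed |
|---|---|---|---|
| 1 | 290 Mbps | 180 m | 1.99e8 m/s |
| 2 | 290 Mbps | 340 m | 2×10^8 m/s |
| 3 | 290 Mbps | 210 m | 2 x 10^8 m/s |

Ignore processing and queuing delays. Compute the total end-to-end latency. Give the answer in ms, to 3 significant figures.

L = 15000 bits.
Transmission delay per hop = L/R = 15000/290000000 = 0.0517241 ms; 3 hops → 0.155172 ms.
Propagation delays (d/s per hop): 0.000904523, 0.0017, 0.00105 ms; sum = 0.00365452 ms.
End-to-end = 0.159 ms.

0.159 ms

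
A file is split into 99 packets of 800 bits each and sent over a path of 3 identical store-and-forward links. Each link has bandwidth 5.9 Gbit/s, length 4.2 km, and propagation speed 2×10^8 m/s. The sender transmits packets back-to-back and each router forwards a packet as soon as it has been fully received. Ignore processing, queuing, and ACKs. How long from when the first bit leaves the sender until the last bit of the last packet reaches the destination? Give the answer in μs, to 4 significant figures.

76.69 μs

Per-hop transmission t_tx = L/R = 800/5900000000 = 0.135593 μs.
Per-hop propagation t_prop = 4200/200000000 = 21 μs.
Pipeline fill: first packet needs 3·t_tx to clear all hops; remaining 98 packets each add one t_tx.
Total = (3+99-1)·t_tx + 3·t_prop = 101·0.135593 + 3·21 = 76.69 μs.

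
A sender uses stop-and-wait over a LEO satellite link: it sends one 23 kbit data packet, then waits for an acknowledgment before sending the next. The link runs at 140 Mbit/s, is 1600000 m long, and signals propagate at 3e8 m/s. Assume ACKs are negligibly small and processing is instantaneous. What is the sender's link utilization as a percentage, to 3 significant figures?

t_tx = L/R = 23000/140000000 = 0.000164286 s.
t_prop = 1600000/300000000 = 0.00533333 s; RTT = 0.0106667 s.
Cycle = t_tx + RTT = 0.010831 s.
Utilization = t_tx / cycle = 0.000164286/0.010831 = 1.52 %.

1.52 %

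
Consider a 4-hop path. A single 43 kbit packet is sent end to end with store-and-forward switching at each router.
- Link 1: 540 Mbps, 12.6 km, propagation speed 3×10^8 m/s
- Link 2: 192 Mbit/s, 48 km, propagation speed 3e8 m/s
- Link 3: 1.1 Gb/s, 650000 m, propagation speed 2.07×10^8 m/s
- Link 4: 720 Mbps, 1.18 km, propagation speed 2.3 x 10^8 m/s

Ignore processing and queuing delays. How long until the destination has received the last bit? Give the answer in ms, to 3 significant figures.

3.75 ms

L = 43000 bits.
Transmission delays (L/R per hop): 0.0796296, 0.223958, 0.0390909, 0.0597222 ms; sum = 0.402401 ms.
Propagation delays (d/s per hop): 0.042, 0.16, 3.1401, 0.00513043 ms; sum = 3.34723 ms.
End-to-end = 3.75 ms.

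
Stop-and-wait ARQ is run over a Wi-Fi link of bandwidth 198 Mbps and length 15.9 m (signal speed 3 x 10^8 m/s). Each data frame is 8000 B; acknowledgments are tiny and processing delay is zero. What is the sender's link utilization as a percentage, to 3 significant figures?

t_tx = L/R = 64000/198000000 = 0.000323232 s.
t_prop = 15.9/300000000 = 5.3e-08 s; RTT = 1.06e-07 s.
Cycle = t_tx + RTT = 0.000323338 s.
Utilization = t_tx / cycle = 0.000323232/0.000323338 = 100 %.

100 %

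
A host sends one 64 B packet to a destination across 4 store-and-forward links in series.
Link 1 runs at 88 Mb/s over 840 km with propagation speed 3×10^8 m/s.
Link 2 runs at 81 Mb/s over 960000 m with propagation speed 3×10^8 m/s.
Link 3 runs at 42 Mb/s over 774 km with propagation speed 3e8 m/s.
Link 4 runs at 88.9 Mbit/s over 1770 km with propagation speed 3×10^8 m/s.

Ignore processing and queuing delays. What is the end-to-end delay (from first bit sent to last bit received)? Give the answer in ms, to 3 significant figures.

L = 64 × 8 = 512 bits.
Transmission delays (L/R per hop): 0.00581818, 0.00632099, 0.0121905, 0.00575928 ms; sum = 0.0300889 ms.
Propagation delays (d/s per hop): 2.8, 3.2, 2.58, 5.9 ms; sum = 14.48 ms.
End-to-end = 14.5 ms.

14.5 ms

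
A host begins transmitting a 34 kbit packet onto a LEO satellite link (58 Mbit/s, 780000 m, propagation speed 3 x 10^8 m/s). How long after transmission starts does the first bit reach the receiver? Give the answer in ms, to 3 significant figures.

2.60 ms

First bit experiences only propagation delay: d/s = 780000/300000000 = 2.60 ms.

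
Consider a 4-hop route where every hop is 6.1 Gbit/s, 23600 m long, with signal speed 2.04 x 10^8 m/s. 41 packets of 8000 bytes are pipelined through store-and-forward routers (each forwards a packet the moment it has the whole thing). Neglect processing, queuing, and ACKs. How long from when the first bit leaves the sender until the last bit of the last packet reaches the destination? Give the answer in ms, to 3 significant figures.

0.924 ms

Per-hop transmission t_tx = L/R = 64000/6100000000 = 0.0104918 ms.
Per-hop propagation t_prop = 23600/204000000 = 0.115686 ms.
Pipeline fill: first packet needs 4·t_tx to clear all hops; remaining 40 packets each add one t_tx.
Total = (4+41-1)·t_tx + 4·t_prop = 44·0.0104918 + 4·0.115686 = 0.924 ms.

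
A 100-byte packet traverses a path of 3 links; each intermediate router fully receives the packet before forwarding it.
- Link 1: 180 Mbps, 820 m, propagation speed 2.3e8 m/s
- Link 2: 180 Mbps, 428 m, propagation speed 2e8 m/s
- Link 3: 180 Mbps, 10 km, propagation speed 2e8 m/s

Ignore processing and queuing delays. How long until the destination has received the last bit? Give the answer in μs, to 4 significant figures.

69.04 μs

L = 100 × 8 = 800 bits.
Transmission delay per hop = L/R = 800/180000000 = 4.44444 μs; 3 hops → 13.3333 μs.
Propagation delays (d/s per hop): 3.56522, 2.14, 50 μs; sum = 55.7052 μs.
End-to-end = 69.04 μs.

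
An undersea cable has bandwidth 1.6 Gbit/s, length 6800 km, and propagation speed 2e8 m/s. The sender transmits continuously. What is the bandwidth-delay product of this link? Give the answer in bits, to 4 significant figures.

54400000 bits

Propagation delay = 6800000 / 200000000 = 0.034 s.
BDP = R × t_prop = 1600000000 × 0.034 = 54400000 bits.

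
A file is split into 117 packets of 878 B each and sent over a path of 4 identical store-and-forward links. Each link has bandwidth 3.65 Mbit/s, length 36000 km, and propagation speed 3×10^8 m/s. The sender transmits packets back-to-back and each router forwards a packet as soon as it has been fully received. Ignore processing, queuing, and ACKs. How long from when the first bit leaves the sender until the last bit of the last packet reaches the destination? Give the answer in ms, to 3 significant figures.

711 ms

Per-hop transmission t_tx = L/R = 7024/3650000 = 1.92438 ms.
Per-hop propagation t_prop = 36000000/300000000 = 120 ms.
Pipeline fill: first packet needs 4·t_tx to clear all hops; remaining 116 packets each add one t_tx.
Total = (4+117-1)·t_tx + 4·t_prop = 120·1.92438 + 4·120 = 711 ms.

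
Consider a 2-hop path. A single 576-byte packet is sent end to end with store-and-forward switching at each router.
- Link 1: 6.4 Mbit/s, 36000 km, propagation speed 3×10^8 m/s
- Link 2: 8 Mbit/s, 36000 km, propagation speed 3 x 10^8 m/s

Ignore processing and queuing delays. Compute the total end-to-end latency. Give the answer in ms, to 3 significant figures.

L = 576 × 8 = 4608 bits.
Transmission delays (L/R per hop): 0.72, 0.576 ms; sum = 1.296 ms.
Propagation delays (d/s per hop): 120, 120 ms; sum = 240 ms.
End-to-end = 241 ms.

241 ms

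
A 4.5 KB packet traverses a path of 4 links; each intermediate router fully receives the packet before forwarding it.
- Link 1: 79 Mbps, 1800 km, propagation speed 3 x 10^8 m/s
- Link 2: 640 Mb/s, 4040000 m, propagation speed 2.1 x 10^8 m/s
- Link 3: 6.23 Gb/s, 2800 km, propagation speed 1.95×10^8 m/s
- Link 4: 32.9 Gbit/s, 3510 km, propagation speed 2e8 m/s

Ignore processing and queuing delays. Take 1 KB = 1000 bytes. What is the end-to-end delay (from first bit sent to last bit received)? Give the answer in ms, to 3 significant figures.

57.7 ms

L = 36000 bits.
Transmission delays (L/R per hop): 0.455696, 0.05625, 0.00577849, 0.00109422 ms; sum = 0.518819 ms.
Propagation delays (d/s per hop): 6, 19.2381, 14.359, 17.55 ms; sum = 57.1471 ms.
End-to-end = 57.7 ms.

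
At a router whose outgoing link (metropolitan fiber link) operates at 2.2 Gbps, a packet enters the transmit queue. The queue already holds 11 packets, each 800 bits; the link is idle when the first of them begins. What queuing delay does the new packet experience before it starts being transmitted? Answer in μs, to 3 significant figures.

Each queued packet: L/R = 800/2200000000 = 0.363636 μs.
11 queued → 4 μs.
Queuing delay = 4.00 μs.

4.00 μs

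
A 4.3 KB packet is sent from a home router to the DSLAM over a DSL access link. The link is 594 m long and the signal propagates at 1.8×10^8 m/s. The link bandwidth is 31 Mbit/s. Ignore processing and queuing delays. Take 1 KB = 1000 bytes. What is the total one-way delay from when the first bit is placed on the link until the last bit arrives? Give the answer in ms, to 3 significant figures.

L = 34400 bits.
Transmission delay = L/R = 34400 / 31000000 = 1.10968 ms.
Propagation delay = d/s = 594 m / 180000000 m/s = 0.0033 ms.
Total = 1.11 ms.

1.11 ms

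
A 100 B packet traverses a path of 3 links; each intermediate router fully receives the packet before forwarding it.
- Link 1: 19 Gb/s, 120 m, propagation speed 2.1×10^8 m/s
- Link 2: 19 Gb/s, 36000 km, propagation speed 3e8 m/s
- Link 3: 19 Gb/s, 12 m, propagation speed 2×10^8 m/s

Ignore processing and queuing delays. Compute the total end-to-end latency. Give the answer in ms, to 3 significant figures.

120 ms

L = 100 × 8 = 800 bits.
Transmission delay per hop = L/R = 800/19000000000 = 4.21053e-05 ms; 3 hops → 0.000126316 ms.
Propagation delays (d/s per hop): 0.000571429, 120, 6e-05 ms; sum = 120.001 ms.
End-to-end = 120 ms.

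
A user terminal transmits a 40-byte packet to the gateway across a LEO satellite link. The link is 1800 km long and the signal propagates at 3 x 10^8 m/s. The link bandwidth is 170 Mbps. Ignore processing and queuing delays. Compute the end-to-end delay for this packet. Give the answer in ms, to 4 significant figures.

L = 40 × 8 = 320 bits.
Transmission delay = L/R = 320 / 170000000 = 0.00188235 ms.
Propagation delay = d/s = 1800000 m / 300000000 m/s = 6 ms.
Total = 6.002 ms.

6.002 ms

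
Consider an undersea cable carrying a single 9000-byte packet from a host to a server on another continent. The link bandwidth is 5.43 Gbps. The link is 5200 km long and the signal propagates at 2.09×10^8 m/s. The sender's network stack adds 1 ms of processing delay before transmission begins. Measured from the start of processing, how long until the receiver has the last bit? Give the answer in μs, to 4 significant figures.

L = 9000 × 8 = 72000 bits.
Transmission delay = L/R = 72000 / 5430000000 = 13.2597 μs.
Propagation delay = d/s = 5200000 m / 209000000 m/s = 24880.4 μs.
Plus processing delay 1 ms = 1000 μs.
Total = 25890 μs.

25890 μs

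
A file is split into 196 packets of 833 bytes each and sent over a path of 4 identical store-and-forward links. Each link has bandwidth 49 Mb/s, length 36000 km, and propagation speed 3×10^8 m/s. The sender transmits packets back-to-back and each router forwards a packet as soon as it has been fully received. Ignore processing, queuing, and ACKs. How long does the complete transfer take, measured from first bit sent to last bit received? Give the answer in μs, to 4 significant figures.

Per-hop transmission t_tx = L/R = 6664/49000000 = 136 μs.
Per-hop propagation t_prop = 36000000/300000000 = 120000 μs.
Pipeline fill: first packet needs 4·t_tx to clear all hops; remaining 195 packets each add one t_tx.
Total = (4+196-1)·t_tx + 4·t_prop = 199·136 + 4·120000 = 507100 μs.

507100 μs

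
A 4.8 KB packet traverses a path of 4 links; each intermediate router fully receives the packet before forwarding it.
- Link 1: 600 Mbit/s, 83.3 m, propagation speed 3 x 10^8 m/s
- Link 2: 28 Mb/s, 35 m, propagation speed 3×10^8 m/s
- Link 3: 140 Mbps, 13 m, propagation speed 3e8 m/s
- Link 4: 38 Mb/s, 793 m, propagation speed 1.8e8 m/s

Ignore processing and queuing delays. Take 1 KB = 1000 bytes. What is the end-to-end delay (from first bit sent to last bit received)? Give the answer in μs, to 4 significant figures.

2725 μs

L = 38400 bits.
Transmission delays (L/R per hop): 64, 1371.43, 274.286, 1010.53 μs; sum = 2720.24 μs.
Propagation delays (d/s per hop): 0.277667, 0.116667, 0.0433333, 4.40556 μs; sum = 4.84322 μs.
End-to-end = 2725 μs.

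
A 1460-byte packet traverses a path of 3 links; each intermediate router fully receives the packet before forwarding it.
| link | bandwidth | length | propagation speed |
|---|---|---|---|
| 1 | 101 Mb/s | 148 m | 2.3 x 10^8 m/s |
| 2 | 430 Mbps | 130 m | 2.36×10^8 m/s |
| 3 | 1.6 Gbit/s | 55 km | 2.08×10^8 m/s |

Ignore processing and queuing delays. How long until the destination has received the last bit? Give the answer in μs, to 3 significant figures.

416 μs

L = 1460 × 8 = 11680 bits.
Transmission delays (L/R per hop): 115.644, 27.1628, 7.3 μs; sum = 150.106 μs.
Propagation delays (d/s per hop): 0.643478, 0.550847, 264.423 μs; sum = 265.617 μs.
End-to-end = 416 μs.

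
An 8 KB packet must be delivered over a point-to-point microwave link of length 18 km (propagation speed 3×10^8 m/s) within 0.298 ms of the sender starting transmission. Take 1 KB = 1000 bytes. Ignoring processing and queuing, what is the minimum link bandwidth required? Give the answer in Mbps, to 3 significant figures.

L = 64000 bits.
Propagation delay = 18000 / 300000000 = 0.06 ms.
Transmission budget = 0.298 − 0.06 = 0.238 ms.
R ≥ L / t_tx = 64000 bits / 0.000238 s = 269 Mbps.

269 Mbps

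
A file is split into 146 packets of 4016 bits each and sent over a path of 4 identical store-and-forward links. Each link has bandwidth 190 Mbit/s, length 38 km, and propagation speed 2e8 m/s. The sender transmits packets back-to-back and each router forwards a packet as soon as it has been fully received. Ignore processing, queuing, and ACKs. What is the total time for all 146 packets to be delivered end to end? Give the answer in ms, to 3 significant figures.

3.91 ms

Per-hop transmission t_tx = L/R = 4016/190000000 = 0.0211368 ms.
Per-hop propagation t_prop = 38000/200000000 = 0.19 ms.
Pipeline fill: first packet needs 4·t_tx to clear all hops; remaining 145 packets each add one t_tx.
Total = (4+146-1)·t_tx + 4·t_prop = 149·0.0211368 + 4·0.19 = 3.91 ms.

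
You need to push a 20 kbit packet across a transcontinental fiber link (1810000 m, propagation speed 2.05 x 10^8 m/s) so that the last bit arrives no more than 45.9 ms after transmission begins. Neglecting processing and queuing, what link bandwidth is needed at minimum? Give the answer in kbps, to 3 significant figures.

540 kbps

Propagation delay = 1810000 / 2.05e+08 = 8.82927 ms.
Transmission budget = 45.9 − 8.82927 = 37.0707 ms.
R ≥ L / t_tx = 20000 bits / 0.0370707 s = 540 kbps.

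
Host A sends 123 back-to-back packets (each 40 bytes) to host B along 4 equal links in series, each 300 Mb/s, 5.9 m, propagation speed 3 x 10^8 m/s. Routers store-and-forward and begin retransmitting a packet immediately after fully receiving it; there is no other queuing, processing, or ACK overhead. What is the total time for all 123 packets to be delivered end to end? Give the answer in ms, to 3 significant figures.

0.134 ms

Per-hop transmission t_tx = L/R = 320/300000000 = 0.00106667 ms.
Per-hop propagation t_prop = 5.9/300000000 = 1.96667e-05 ms.
Pipeline fill: first packet needs 4·t_tx to clear all hops; remaining 122 packets each add one t_tx.
Total = (4+123-1)·t_tx + 4·t_prop = 126·0.00106667 + 4·1.96667e-05 = 0.134 ms.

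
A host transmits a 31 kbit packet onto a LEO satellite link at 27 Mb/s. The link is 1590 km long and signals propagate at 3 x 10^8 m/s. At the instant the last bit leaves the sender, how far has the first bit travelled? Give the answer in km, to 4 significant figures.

344.4 km

t_tx = L/R = 31000/27000000 = 0.00114815 s.
Distance = s × t_tx = 300000000 × 0.00114815 = 344.4 km.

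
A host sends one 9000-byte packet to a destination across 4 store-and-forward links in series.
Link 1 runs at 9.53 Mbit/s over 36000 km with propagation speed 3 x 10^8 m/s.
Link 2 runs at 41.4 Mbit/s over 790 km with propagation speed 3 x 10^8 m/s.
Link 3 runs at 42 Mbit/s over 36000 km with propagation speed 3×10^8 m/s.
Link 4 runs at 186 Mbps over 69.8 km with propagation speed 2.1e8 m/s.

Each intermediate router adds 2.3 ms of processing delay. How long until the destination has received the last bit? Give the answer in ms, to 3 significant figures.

261 ms

L = 9000 × 8 = 72000 bits.
Transmission delays (L/R per hop): 7.55509, 1.73913, 1.71429, 0.387097 ms; sum = 11.3956 ms.
Propagation delays (d/s per hop): 120, 2.63333, 120, 0.332381 ms; sum = 242.966 ms.
Processing at 3 router(s): 3 × 2.3 ms = 6.9 ms.
End-to-end = 261 ms.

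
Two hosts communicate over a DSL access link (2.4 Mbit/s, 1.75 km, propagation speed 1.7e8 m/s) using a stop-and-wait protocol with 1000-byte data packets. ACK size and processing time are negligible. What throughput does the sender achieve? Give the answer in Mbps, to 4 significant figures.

t_tx = L/R = 8000/2400000 = 0.00333333 s.
t_prop = 1750/170000000 = 1.02941e-05 s; RTT = 2.05882e-05 s.
Cycle = t_tx + RTT = 0.00335392 s.
Throughput = L / cycle = 8000 / 0.00335392 = 2.385 Mbps.

2.385 Mbps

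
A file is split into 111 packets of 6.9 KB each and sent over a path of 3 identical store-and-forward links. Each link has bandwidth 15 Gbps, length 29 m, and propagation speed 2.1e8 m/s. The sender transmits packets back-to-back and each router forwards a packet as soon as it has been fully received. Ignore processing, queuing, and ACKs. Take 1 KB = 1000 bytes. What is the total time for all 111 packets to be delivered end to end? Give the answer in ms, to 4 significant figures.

0.4163 ms

Per-hop transmission t_tx = L/R = 55200/15000000000 = 0.00368 ms.
Per-hop propagation t_prop = 29/210000000 = 0.000138095 ms.
Pipeline fill: first packet needs 3·t_tx to clear all hops; remaining 110 packets each add one t_tx.
Total = (3+111-1)·t_tx + 3·t_prop = 113·0.00368 + 3·0.000138095 = 0.4163 ms.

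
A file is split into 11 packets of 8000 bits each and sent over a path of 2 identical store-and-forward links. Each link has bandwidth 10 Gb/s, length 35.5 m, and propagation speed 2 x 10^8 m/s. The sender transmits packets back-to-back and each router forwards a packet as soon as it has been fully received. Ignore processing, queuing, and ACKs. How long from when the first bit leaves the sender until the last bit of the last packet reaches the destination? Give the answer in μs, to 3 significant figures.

Per-hop transmission t_tx = L/R = 8000/10000000000 = 0.8 μs.
Per-hop propagation t_prop = 35.5/200000000 = 0.1775 μs.
Pipeline fill: first packet needs 2·t_tx to clear all hops; remaining 10 packets each add one t_tx.
Total = (2+11-1)·t_tx + 2·t_prop = 12·0.8 + 2·0.1775 = 9.96 μs.

9.96 μs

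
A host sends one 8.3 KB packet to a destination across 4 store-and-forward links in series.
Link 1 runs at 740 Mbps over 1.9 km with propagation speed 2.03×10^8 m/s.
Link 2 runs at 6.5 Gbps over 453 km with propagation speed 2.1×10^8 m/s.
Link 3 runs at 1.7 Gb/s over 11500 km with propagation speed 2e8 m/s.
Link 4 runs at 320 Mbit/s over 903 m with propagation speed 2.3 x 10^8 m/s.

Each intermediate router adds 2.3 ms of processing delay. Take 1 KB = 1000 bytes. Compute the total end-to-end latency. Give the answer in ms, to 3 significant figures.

66.9 ms

L = 66400 bits.
Transmission delays (L/R per hop): 0.0897297, 0.0102154, 0.0390588, 0.2075 ms; sum = 0.346504 ms.
Propagation delays (d/s per hop): 0.00935961, 2.15714, 57.5, 0.00392609 ms; sum = 59.6704 ms.
Processing at 3 router(s): 3 × 2.3 ms = 6.9 ms.
End-to-end = 66.9 ms.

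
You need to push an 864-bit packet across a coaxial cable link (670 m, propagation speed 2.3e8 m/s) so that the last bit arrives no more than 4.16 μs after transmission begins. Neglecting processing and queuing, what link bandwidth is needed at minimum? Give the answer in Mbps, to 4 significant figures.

Propagation delay = 670 / 2.3e+08 = 2.91304 μs.
Transmission budget = 4.16 − 2.91304 = 1.24696 μs.
R ≥ L / t_tx = 864 bits / 1.24696e-06 s = 692.9 Mbps.

692.9 Mbps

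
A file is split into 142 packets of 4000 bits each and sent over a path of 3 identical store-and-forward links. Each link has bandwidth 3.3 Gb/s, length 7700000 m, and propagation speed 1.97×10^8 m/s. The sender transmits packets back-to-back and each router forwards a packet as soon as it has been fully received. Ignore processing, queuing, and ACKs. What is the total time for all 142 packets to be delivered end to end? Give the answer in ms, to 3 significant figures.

117 ms

Per-hop transmission t_tx = L/R = 4000/3300000000 = 0.00121212 ms.
Per-hop propagation t_prop = 7700000/197000000 = 39.0863 ms.
Pipeline fill: first packet needs 3·t_tx to clear all hops; remaining 141 packets each add one t_tx.
Total = (3+142-1)·t_tx + 3·t_prop = 144·0.00121212 + 3·39.0863 = 117 ms.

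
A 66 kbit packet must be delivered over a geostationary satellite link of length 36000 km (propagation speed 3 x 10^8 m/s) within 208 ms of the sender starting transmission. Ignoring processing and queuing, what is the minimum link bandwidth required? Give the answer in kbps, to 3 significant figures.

750 kbps

Propagation delay = 36000000 / 300000000 = 120 ms.
Transmission budget = 208 − 120 = 88 ms.
R ≥ L / t_tx = 66000 bits / 0.088 s = 750 kbps.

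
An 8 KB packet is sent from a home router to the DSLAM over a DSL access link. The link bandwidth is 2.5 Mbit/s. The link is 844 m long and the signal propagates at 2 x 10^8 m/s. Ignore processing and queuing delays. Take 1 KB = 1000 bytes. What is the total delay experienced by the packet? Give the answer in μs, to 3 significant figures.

25600 μs

L = 64000 bits.
Transmission delay = L/R = 64000 / 2500000 = 25600 μs.
Propagation delay = d/s = 844 m / 200000000 m/s = 4.22 μs.
Total = 25600 μs.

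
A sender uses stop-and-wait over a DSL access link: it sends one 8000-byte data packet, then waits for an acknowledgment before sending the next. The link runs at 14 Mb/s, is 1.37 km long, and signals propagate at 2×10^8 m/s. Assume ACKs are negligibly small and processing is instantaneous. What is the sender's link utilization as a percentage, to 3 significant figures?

t_tx = L/R = 64000/14000000 = 0.00457143 s.
t_prop = 1370/200000000 = 6.85e-06 s; RTT = 1.37e-05 s.
Cycle = t_tx + RTT = 0.00458513 s.
Utilization = t_tx / cycle = 0.00457143/0.00458513 = 99.7 %.

99.7 %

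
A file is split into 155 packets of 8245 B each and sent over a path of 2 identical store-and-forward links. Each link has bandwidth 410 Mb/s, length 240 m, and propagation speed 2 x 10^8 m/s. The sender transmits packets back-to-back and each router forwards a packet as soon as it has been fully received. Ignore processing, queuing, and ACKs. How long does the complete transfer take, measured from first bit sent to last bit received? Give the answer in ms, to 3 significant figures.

Per-hop transmission t_tx = L/R = 65960/410000000 = 0.160878 ms.
Per-hop propagation t_prop = 240/200000000 = 0.0012 ms.
Pipeline fill: first packet needs 2·t_tx to clear all hops; remaining 154 packets each add one t_tx.
Total = (2+155-1)·t_tx + 2·t_prop = 156·0.160878 + 2·0.0012 = 25.1 ms.

25.1 ms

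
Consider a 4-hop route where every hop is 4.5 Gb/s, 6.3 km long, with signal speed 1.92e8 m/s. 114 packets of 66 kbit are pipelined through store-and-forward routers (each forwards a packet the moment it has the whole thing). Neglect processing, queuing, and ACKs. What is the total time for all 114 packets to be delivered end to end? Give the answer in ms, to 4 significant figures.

Per-hop transmission t_tx = L/R = 66000/4500000000 = 0.0146667 ms.
Per-hop propagation t_prop = 6300/192000000 = 0.0328125 ms.
Pipeline fill: first packet needs 4·t_tx to clear all hops; remaining 113 packets each add one t_tx.
Total = (4+114-1)·t_tx + 4·t_prop = 117·0.0146667 + 4·0.0328125 = 1.847 ms.

1.847 ms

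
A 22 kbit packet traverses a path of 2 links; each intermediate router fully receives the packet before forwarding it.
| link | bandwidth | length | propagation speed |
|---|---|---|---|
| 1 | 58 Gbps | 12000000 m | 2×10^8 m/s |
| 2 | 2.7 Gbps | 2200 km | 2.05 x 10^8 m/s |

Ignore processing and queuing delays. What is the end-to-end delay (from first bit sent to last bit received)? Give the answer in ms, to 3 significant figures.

L = 22000 bits.
Transmission delays (L/R per hop): 0.00037931, 0.00814815 ms; sum = 0.00852746 ms.
Propagation delays (d/s per hop): 60, 10.7317 ms; sum = 70.7317 ms.
End-to-end = 70.7 ms.

70.7 ms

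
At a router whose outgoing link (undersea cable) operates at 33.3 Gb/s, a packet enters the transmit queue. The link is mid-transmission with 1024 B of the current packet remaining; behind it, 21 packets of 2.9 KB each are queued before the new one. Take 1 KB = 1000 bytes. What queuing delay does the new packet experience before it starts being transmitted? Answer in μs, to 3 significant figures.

14.9 μs

Each queued packet: L/R = 23200/3.33e+10 = 0.696697 μs.
21 queued → 14.6306 μs.
Plus remaining 8192 bits of current packet: 0.246006 μs.
Queuing delay = 14.9 μs.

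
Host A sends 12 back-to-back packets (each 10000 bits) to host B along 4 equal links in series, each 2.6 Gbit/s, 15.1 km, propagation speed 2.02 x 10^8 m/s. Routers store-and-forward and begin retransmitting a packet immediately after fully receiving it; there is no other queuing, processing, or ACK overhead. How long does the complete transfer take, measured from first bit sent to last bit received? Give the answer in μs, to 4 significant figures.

356.7 μs

Per-hop transmission t_tx = L/R = 10000/2600000000 = 3.84615 μs.
Per-hop propagation t_prop = 15100/202000000 = 74.7525 μs.
Pipeline fill: first packet needs 4·t_tx to clear all hops; remaining 11 packets each add one t_tx.
Total = (4+12-1)·t_tx + 4·t_prop = 15·3.84615 + 4·74.7525 = 356.7 μs.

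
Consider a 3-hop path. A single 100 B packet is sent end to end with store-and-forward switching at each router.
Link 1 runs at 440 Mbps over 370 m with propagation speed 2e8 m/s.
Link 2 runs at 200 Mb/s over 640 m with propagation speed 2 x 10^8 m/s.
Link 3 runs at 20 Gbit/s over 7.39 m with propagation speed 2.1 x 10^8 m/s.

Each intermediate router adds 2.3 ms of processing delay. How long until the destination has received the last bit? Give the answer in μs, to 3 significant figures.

L = 100 × 8 = 800 bits.
Transmission delays (L/R per hop): 1.81818, 4, 0.04 μs; sum = 5.85818 μs.
Propagation delays (d/s per hop): 1.85, 3.2, 0.0351905 μs; sum = 5.08519 μs.
Processing at 2 router(s): 2 × 2.3 ms = 4600 μs.
End-to-end = 4610 μs.

4610 μs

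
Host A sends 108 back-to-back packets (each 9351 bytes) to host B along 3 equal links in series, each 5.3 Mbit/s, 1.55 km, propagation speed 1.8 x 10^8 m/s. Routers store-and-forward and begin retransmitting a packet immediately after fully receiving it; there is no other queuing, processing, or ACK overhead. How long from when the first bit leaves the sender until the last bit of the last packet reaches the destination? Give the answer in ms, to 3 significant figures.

1550 ms

Per-hop transmission t_tx = L/R = 74808/5300000 = 14.1147 ms.
Per-hop propagation t_prop = 1550/180000000 = 0.00861111 ms.
Pipeline fill: first packet needs 3·t_tx to clear all hops; remaining 107 packets each add one t_tx.
Total = (3+108-1)·t_tx + 3·t_prop = 110·14.1147 + 3·0.00861111 = 1550 ms.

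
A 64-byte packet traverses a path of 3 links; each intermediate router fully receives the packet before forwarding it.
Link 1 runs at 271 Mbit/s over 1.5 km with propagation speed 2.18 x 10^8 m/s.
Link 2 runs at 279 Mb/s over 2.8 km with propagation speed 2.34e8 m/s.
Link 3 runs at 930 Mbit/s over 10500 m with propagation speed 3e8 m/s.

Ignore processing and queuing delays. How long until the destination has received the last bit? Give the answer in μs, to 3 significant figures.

L = 64 × 8 = 512 bits.
Transmission delays (L/R per hop): 1.8893, 1.83513, 0.550538 μs; sum = 4.27496 μs.
Propagation delays (d/s per hop): 6.88073, 11.9658, 35 μs; sum = 53.8465 μs.
End-to-end = 58.1 μs.

58.1 μs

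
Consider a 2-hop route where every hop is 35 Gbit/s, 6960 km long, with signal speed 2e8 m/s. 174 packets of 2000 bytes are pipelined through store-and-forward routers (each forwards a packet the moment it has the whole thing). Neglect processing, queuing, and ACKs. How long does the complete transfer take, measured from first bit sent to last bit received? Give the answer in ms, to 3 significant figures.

Per-hop transmission t_tx = L/R = 16000/35000000000 = 0.000457143 ms.
Per-hop propagation t_prop = 6960000/200000000 = 34.8 ms.
Pipeline fill: first packet needs 2·t_tx to clear all hops; remaining 173 packets each add one t_tx.
Total = (2+174-1)·t_tx + 2·t_prop = 175·0.000457143 + 2·34.8 = 69.7 ms.

69.7 ms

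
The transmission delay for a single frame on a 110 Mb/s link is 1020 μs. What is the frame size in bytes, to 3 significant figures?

L = R × t_tx = 110000000 b/s × 0.00102 s = 112200 bits.
In bytes: 112200 / 8 = 14000 bytes.

14000 bytes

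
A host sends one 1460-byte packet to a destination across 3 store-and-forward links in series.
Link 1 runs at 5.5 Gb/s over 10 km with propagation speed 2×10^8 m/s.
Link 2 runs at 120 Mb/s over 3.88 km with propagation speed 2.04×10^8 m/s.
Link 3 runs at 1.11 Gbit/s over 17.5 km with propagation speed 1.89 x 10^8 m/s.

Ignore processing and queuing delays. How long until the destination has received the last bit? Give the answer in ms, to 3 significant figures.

L = 1460 × 8 = 11680 bits.
Transmission delays (L/R per hop): 0.00212364, 0.0973333, 0.0105225 ms; sum = 0.109979 ms.
Propagation delays (d/s per hop): 0.05, 0.0190196, 0.0925926 ms; sum = 0.161612 ms.
End-to-end = 0.272 ms.

0.272 ms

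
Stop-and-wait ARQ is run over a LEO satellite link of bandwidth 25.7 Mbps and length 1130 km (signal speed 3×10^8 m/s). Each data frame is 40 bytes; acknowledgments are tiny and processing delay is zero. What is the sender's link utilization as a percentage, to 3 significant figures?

t_tx = L/R = 320/25700000 = 1.24514e-05 s.
t_prop = 1130000/300000000 = 0.00376667 s; RTT = 0.00753333 s.
Cycle = t_tx + RTT = 0.00754578 s.
Utilization = t_tx / cycle = 1.24514e-05/0.00754578 = 0.165 %.

0.165 %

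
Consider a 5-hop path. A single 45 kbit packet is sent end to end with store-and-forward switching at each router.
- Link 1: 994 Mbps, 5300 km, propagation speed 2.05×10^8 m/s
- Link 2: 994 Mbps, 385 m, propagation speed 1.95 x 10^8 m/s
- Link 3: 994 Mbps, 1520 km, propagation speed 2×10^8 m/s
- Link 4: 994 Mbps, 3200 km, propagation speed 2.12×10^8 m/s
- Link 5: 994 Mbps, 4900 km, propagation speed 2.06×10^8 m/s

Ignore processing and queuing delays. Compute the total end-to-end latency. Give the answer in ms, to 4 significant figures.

72.56 ms

L = 45000 bits.
Transmission delay per hop = L/R = 45000/994000000 = 0.0452716 ms; 5 hops → 0.226358 ms.
Propagation delays (d/s per hop): 25.8537, 0.00197436, 7.6, 15.0943, 23.7864 ms; sum = 72.3364 ms.
End-to-end = 72.56 ms.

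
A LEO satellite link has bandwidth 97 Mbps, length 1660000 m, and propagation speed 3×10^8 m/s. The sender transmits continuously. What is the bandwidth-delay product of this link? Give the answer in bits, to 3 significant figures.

537000 bits

Propagation delay = 1660000 / 300000000 = 0.00553333 s.
BDP = R × t_prop = 97000000 × 0.00553333 = 536733 bits.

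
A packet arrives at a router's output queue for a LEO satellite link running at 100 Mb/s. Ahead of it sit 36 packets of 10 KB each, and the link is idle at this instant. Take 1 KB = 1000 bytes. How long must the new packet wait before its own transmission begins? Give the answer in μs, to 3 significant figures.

28800 μs

Each queued packet: L/R = 80000/100000000 = 800 μs.
36 queued → 28800 μs.
Queuing delay = 28800 μs.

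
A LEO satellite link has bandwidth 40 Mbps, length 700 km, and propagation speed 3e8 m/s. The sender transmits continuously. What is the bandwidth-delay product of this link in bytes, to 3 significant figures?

11700 bytes

Propagation delay = 700000 / 300000000 = 0.00233333 s.
BDP = R × t_prop = 40000000 × 0.00233333 = 93333.3 bits.
In bytes: 93333.3/8 = 11700 bytes.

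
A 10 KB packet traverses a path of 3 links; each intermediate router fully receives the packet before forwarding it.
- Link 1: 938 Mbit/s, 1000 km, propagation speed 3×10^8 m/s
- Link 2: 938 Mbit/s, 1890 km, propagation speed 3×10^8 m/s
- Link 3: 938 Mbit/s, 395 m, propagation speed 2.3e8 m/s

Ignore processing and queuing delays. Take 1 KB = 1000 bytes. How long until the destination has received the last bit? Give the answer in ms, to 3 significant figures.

L = 80000 bits.
Transmission delay per hop = L/R = 80000/938000000 = 0.0852878 ms; 3 hops → 0.255864 ms.
Propagation delays (d/s per hop): 3.33333, 6.3, 0.00171739 ms; sum = 9.63505 ms.
End-to-end = 9.89 ms.

9.89 ms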